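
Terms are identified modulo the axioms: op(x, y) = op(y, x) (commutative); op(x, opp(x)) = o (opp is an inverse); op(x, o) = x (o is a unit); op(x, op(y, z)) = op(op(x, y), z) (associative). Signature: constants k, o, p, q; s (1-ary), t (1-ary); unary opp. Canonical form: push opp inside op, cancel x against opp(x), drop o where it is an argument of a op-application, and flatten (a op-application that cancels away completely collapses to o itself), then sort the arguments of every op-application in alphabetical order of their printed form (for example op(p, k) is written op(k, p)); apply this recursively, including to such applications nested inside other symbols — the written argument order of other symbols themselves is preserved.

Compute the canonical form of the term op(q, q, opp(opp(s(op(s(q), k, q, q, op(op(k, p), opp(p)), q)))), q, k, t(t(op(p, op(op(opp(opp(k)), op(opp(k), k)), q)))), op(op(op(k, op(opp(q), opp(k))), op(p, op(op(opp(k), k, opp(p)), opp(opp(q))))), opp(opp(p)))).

Push opp inside:  distribute opp over op and collapse double opp
Collect terms:  op(q, q, q, s(op(k, k, q, q, q, s(q))), k, t(t(op(k, p, q))), p)
Order the arguments:  op(k, p, q, q, q, s(op(k, k, q, q, q, s(q))), t(t(op(k, p, q))))

Answer: op(k, p, q, q, q, s(op(k, k, q, q, q, s(q))), t(t(op(k, p, q))))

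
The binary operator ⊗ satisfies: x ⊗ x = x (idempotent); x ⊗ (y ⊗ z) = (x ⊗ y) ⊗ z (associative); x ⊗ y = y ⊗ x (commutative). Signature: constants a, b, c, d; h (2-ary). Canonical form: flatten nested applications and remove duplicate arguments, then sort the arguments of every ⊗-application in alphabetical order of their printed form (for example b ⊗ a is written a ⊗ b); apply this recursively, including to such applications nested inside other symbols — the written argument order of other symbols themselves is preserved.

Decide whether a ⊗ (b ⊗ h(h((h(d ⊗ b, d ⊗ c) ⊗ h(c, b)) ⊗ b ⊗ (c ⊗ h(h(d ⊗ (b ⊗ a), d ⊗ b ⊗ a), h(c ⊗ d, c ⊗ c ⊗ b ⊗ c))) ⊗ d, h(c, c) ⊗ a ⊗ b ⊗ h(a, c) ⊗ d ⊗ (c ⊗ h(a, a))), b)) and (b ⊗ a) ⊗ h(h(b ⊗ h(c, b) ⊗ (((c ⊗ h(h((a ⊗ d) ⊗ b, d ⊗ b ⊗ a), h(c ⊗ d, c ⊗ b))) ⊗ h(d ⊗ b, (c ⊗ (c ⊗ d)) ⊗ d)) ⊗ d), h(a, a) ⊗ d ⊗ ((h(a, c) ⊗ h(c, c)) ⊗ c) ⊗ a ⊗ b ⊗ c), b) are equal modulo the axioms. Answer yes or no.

Answer: yes — both canonical forms are a ⊗ b ⊗ h(h(b ⊗ c ⊗ d ⊗ h(b ⊗ d, c ⊗ d) ⊗ h(c, b) ⊗ h(h(a ⊗ b ⊗ d, a ⊗ b ⊗ d), h(c ⊗ d, b ⊗ c)), a ⊗ b ⊗ c ⊗ d ⊗ h(a, a) ⊗ h(a, c) ⊗ h(c, c)), b)

Derivation:
Left:  a ⊗ (b ⊗ h(h((h(d ⊗ b, d ⊗ c) ⊗ h(c, b)) ⊗ b ⊗ (c ⊗ h(h(d ⊗ (b ⊗ a), d ⊗ b ⊗ a), h(c ⊗ d, c ⊗ c ⊗ b ⊗ c))) ⊗ d, h(c, c) ⊗ a ⊗ b ⊗ h(a, c) ⊗ d ⊗ (c ⊗ h(a, a))), b))
  Un-nest:  a ⊗ b ⊗ h(h((h(d ⊗ b, d ⊗ c) ⊗ h(c, b)) ⊗ b ⊗ (c ⊗ h(h(d ⊗ (b ⊗ a), d ⊗ b ⊗ a), h(c ⊗ d, c ⊗ c ⊗ b ⊗ c))) ⊗ d, h(c, c) ⊗ a ⊗ b ⊗ h(a, c) ⊗ d ⊗ (c ⊗ h(a, a))), b)
  Simplify inside:  h(h((h(d ⊗ b, d ⊗ c) ⊗ h(c, b)) ⊗ b ⊗ (c ⊗ h(h(d ⊗ (b ⊗ a), d ⊗ b ⊗ a), h(c ⊗ d, c ⊗ c ⊗ b ⊗ c))) ⊗ d, h(c, c) ⊗ a ⊗ b ⊗ h(a, c) ⊗ d ⊗ (c ⊗ h(a, a))), b)  →  h(h(b ⊗ c ⊗ d ⊗ h(b ⊗ d, c ⊗ d) ⊗ h(c, b) ⊗ h(h(a ⊗ b ⊗ d, a ⊗ b ⊗ d), h(c ⊗ d, b ⊗ c)), a ⊗ b ⊗ c ⊗ d ⊗ h(a, a) ⊗ h(a, c) ⊗ h(c, c)), b)
  Sort:  a ⊗ b ⊗ h(h(b ⊗ c ⊗ d ⊗ h(b ⊗ d, c ⊗ d) ⊗ h(c, b) ⊗ h(h(a ⊗ b ⊗ d, a ⊗ b ⊗ d), h(c ⊗ d, b ⊗ c)), a ⊗ b ⊗ c ⊗ d ⊗ h(a, a) ⊗ h(a, c) ⊗ h(c, c)), b)
Right:  (b ⊗ a) ⊗ h(h(b ⊗ h(c, b) ⊗ (((c ⊗ h(h((a ⊗ d) ⊗ b, d ⊗ b ⊗ a), h(c ⊗ d, c ⊗ b))) ⊗ h(d ⊗ b, (c ⊗ (c ⊗ d)) ⊗ d)) ⊗ d), h(a, a) ⊗ d ⊗ ((h(a, c) ⊗ h(c, c)) ⊗ c) ⊗ a ⊗ b ⊗ c), b)
  Flatten:  b ⊗ a ⊗ h(h(b ⊗ h(c, b) ⊗ (((c ⊗ h(h((a ⊗ d) ⊗ b, d ⊗ b ⊗ a), h(c ⊗ d, c ⊗ b))) ⊗ h(d ⊗ b, (c ⊗ (c ⊗ d)) ⊗ d)) ⊗ d), h(a, a) ⊗ d ⊗ ((h(a, c) ⊗ h(c, c)) ⊗ c) ⊗ a ⊗ b ⊗ c), b)
  Canonicalize subterm:  h(h(b ⊗ h(c, b) ⊗ (((c ⊗ h(h((a ⊗ d) ⊗ b, d ⊗ b ⊗ a), h(c ⊗ d, c ⊗ b))) ⊗ h(d ⊗ b, (c ⊗ (c ⊗ d)) ⊗ d)) ⊗ d), h(a, a) ⊗ d ⊗ ((h(a, c) ⊗ h(c, c)) ⊗ c) ⊗ a ⊗ b ⊗ c), b)  →  h(h(b ⊗ c ⊗ d ⊗ h(b ⊗ d, c ⊗ d) ⊗ h(c, b) ⊗ h(h(a ⊗ b ⊗ d, a ⊗ b ⊗ d), h(c ⊗ d, b ⊗ c)), a ⊗ b ⊗ c ⊗ d ⊗ h(a, a) ⊗ h(a, c) ⊗ h(c, c)), b)
  Order the arguments:  a ⊗ b ⊗ h(h(b ⊗ c ⊗ d ⊗ h(b ⊗ d, c ⊗ d) ⊗ h(c, b) ⊗ h(h(a ⊗ b ⊗ d, a ⊗ b ⊗ d), h(c ⊗ d, b ⊗ c)), a ⊗ b ⊗ c ⊗ d ⊗ h(a, a) ⊗ h(a, c) ⊗ h(c, c)), b)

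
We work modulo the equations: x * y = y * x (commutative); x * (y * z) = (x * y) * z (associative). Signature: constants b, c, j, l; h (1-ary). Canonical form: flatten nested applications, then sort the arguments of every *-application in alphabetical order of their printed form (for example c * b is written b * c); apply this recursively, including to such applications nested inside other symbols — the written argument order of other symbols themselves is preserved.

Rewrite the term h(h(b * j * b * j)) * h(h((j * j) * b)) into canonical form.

Answer: h(h(b * b * j * j)) * h(h(b * j * j))

Derivation:
Canonicalize subterm:  h(h(b * j * b * j))  →  h(h(b * b * j * j))
Simplify inside:  h(h((j * j) * b))  →  h(h(b * j * j))
Sort arguments:  h(h(b * b * j * j)) * h(h(b * j * j))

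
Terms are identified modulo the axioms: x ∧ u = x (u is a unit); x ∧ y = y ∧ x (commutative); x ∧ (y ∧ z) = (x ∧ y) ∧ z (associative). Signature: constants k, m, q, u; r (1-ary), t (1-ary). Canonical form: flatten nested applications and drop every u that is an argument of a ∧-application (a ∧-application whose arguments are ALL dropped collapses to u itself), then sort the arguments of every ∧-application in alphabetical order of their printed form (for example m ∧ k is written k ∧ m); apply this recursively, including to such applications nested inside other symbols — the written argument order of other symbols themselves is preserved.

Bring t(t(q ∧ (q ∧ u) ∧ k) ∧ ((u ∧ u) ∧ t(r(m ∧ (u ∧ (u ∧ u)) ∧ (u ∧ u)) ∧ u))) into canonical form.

Descend into:  t(q ∧ (q ∧ u) ∧ k) ∧ ((u ∧ u) ∧ t(r(m ∧ (u ∧ (u ∧ u)) ∧ (u ∧ u)) ∧ u))
Merge nested applications:  t(q ∧ (q ∧ u) ∧ k) ∧ u ∧ u ∧ t(r(m ∧ (u ∧ (u ∧ u)) ∧ (u ∧ u)) ∧ u)
Inside:  t(q ∧ (q ∧ u) ∧ k)  →  t(k ∧ q ∧ q)
Canonicalize subterm:  t(r(m ∧ (u ∧ (u ∧ u)) ∧ (u ∧ u)) ∧ u)  →  t(r(m))
Unit:  drop u (×2)
Order the arguments:  t(k ∧ q ∧ q) ∧ t(r(m))
Put back:  t(t(k ∧ q ∧ q) ∧ t(r(m)))

Answer: t(t(k ∧ q ∧ q) ∧ t(r(m)))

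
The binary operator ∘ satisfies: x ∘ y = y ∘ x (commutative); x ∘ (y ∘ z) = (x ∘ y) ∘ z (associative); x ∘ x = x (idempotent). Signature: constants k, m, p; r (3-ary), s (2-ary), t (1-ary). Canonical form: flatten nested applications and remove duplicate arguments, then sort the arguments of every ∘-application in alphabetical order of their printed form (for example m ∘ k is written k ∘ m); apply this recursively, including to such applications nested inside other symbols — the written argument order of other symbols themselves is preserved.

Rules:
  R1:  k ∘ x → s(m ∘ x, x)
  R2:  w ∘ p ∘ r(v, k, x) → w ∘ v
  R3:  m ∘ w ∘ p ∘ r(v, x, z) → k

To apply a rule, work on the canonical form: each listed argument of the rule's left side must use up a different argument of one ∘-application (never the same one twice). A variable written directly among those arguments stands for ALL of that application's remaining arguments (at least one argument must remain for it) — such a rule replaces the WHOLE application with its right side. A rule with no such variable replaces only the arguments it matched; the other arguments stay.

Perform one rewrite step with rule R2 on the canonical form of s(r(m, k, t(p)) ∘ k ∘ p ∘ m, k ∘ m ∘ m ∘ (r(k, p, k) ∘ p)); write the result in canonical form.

Answer: s(k ∘ m, k ∘ m ∘ p ∘ r(k, p, k))

Derivation:
Canonical form:  s(k ∘ m ∘ p ∘ r(m, k, t(p)), k ∘ m ∘ p ∘ r(k, p, k))
Match R2:  consume p, r(m, k, t(p));  v := m, w := k ∘ m, x := t(p)
The extension variable absorbs all remaining arguments, so the whole application is rewritten.
Giving:  s(k ∘ m, k ∘ m ∘ p ∘ r(k, p, k))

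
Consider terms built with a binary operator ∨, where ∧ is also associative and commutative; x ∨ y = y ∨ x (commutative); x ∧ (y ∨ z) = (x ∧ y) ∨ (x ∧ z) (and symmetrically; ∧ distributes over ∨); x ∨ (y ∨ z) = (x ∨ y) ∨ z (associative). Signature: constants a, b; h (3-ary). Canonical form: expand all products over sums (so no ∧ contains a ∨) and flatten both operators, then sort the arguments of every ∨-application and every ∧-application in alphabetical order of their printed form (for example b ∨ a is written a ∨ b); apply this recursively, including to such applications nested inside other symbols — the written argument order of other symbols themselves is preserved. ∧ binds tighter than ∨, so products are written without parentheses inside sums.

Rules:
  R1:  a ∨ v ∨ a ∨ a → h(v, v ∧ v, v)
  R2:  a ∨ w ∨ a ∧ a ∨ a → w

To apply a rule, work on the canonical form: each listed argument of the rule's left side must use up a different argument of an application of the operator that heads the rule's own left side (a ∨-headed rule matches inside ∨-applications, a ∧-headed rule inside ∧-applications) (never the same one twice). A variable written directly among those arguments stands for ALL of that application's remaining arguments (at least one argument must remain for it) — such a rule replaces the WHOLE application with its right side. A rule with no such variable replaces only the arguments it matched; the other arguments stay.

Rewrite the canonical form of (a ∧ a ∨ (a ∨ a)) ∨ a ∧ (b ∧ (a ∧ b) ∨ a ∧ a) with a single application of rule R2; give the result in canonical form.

Canonical form:  a ∨ a ∨ a ∧ a ∨ a ∧ a ∧ a ∨ a ∧ a ∧ b ∧ b
Apply R2:  consuming a, a, a ∧ a;  w := a ∧ a ∧ a ∨ a ∧ a ∧ b ∧ b
The extension variable absorbs all remaining arguments, so the whole application is rewritten.
Giving:  a ∧ a ∧ a ∨ a ∧ a ∧ b ∧ b

Answer: a ∧ a ∧ a ∨ a ∧ a ∧ b ∧ b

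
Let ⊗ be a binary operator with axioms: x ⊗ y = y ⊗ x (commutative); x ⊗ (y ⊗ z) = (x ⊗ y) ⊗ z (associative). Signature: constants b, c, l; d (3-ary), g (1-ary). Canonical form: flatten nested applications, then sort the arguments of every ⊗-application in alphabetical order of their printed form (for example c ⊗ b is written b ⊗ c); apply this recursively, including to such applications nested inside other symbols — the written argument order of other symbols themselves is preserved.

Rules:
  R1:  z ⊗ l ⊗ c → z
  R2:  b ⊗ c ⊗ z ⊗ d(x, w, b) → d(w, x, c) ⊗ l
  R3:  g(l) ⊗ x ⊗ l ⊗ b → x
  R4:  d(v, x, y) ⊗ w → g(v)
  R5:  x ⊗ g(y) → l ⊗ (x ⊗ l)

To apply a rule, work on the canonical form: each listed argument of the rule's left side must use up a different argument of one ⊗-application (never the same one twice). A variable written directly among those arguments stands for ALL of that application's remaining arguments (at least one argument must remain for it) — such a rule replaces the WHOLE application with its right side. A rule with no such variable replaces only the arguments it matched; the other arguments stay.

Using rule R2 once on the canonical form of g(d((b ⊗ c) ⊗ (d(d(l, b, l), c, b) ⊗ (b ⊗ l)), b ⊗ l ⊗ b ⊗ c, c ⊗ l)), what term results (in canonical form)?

Answer: g(d(d(c, d(l, b, l), c) ⊗ l, b ⊗ b ⊗ c ⊗ l, c ⊗ l))

Derivation:
Canonical form:  g(d(b ⊗ b ⊗ c ⊗ d(d(l, b, l), c, b) ⊗ l, b ⊗ b ⊗ c ⊗ l, c ⊗ l))
R2 matches:  uses b, c, d(d(l, b, l), c, b);  w := c, x := d(l, b, l), z := b ⊗ l
Every leftover argument binds to the variable; the entire application is replaced.
Result:  g(d(d(c, d(l, b, l), c) ⊗ l, b ⊗ b ⊗ c ⊗ l, c ⊗ l))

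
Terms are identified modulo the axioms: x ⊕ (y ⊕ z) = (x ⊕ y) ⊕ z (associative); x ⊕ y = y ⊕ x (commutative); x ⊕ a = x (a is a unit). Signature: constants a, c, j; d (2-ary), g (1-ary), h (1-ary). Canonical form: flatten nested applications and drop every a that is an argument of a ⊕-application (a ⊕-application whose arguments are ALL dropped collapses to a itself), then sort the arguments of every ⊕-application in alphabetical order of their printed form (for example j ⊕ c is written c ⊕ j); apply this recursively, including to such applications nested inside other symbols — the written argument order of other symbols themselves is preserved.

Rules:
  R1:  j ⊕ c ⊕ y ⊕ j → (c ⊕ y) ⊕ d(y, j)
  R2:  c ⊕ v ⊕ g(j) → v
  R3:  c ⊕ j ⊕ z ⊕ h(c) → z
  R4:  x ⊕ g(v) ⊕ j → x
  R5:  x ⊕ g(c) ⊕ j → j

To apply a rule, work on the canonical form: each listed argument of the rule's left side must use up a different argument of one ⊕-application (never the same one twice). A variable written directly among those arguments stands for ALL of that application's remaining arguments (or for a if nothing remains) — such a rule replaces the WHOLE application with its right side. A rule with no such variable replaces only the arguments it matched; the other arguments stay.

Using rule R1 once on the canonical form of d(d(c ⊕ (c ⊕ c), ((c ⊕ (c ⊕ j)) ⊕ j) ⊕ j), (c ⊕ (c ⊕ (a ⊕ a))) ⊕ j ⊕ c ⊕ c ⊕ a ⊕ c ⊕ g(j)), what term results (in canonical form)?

Canonical form:  d(d(c ⊕ c ⊕ c, c ⊕ c ⊕ j ⊕ j ⊕ j), c ⊕ c ⊕ c ⊕ c ⊕ c ⊕ g(j) ⊕ j)
R1 matches:  uses c, j, j;  y := c ⊕ j
The extension variable absorbs all remaining arguments, so the whole application is rewritten.
New term:  d(d(c ⊕ c ⊕ c, c ⊕ c ⊕ d(c ⊕ j, j) ⊕ j), c ⊕ c ⊕ c ⊕ c ⊕ c ⊕ g(j) ⊕ j)

Answer: d(d(c ⊕ c ⊕ c, c ⊕ c ⊕ d(c ⊕ j, j) ⊕ j), c ⊕ c ⊕ c ⊕ c ⊕ c ⊕ g(j) ⊕ j)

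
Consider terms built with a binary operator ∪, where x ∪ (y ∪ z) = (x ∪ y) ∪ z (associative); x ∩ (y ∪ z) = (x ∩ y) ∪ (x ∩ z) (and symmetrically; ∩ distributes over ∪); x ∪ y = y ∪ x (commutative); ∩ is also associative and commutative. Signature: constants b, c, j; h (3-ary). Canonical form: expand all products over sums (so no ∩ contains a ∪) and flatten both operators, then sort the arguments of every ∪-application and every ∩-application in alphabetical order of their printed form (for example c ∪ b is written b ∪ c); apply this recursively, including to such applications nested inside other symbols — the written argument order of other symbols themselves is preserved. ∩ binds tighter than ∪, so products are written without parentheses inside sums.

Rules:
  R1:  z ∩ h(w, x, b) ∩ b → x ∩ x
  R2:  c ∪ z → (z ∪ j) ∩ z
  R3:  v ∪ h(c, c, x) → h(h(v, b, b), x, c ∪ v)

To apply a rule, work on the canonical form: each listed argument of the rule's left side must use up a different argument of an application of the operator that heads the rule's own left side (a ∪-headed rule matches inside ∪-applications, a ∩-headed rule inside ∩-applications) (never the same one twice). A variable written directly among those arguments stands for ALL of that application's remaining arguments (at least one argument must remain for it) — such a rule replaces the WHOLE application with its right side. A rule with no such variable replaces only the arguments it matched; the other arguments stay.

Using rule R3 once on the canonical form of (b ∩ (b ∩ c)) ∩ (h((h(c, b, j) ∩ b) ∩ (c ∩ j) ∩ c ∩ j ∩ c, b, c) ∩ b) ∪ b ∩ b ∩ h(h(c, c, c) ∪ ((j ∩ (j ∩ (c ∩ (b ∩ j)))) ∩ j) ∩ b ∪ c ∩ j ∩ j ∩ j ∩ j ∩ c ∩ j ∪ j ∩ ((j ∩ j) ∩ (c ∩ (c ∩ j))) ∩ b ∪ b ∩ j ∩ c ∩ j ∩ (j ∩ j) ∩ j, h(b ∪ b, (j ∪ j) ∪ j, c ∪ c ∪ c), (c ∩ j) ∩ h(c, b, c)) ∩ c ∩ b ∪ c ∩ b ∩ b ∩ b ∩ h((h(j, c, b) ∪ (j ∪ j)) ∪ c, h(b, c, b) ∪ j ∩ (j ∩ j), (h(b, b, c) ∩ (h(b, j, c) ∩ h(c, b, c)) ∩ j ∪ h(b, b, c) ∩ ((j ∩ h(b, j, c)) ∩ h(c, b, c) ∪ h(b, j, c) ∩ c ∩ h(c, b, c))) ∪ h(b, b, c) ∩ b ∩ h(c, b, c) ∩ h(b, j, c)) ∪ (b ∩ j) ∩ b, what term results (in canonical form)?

Canonical form:  b ∩ b ∩ b ∩ c ∩ h(b ∩ b ∩ c ∩ j ∩ j ∩ j ∩ j ∪ b ∩ c ∩ c ∩ j ∩ j ∩ j ∩ j ∪ b ∩ c ∩ j ∩ j ∩ j ∩ j ∩ j ∪ c ∩ c ∩ j ∩ j ∩ j ∩ j ∩ j ∪ h(c, c, c), h(b ∪ b, j ∪ j ∪ j, c ∪ c ∪ c), c ∩ h(c, b, c) ∩ j) ∪ b ∩ b ∩ b ∩ c ∩ h(b ∩ c ∩ c ∩ c ∩ h(c, b, j) ∩ j ∩ j, b, c) ∪ b ∩ b ∩ b ∩ c ∩ h(c ∪ h(j, c, b) ∪ j ∪ j, h(b, c, b) ∪ j ∩ j ∩ j, b ∩ h(b, b, c) ∩ h(b, j, c) ∩ h(c, b, c) ∪ c ∩ h(b, b, c) ∩ h(b, j, c) ∩ h(c, b, c) ∪ h(b, b, c) ∩ h(b, j, c) ∩ h(c, b, c) ∩ j ∪ h(b, b, c) ∩ h(b, j, c) ∩ h(c, b, c) ∩ j) ∪ b ∩ b ∩ j
Match R3:  consume h(c, c, c);  v := b ∩ b ∩ c ∩ j ∩ j ∩ j ∩ j ∪ b ∩ c ∩ c ∩ j ∩ j ∩ j ∩ j ∪ b ∩ c ∩ j ∩ j ∩ j ∩ j ∩ j ∪ c ∩ c ∩ j ∩ j ∩ j ∩ j ∩ j, x := c
The extension variable absorbs all remaining arguments, so the whole application is rewritten.
Giving:  b ∩ b ∩ b ∩ c ∩ h(b ∩ c ∩ c ∩ c ∩ h(c, b, j) ∩ j ∩ j, b, c) ∪ b ∩ b ∩ b ∩ c ∩ h(c ∪ h(j, c, b) ∪ j ∪ j, h(b, c, b) ∪ j ∩ j ∩ j, b ∩ h(b, b, c) ∩ h(b, j, c) ∩ h(c, b, c) ∪ c ∩ h(b, b, c) ∩ h(b, j, c) ∩ h(c, b, c) ∪ h(b, b, c) ∩ h(b, j, c) ∩ h(c, b, c) ∩ j ∪ h(b, b, c) ∩ h(b, j, c) ∩ h(c, b, c) ∩ j) ∪ b ∩ b ∩ b ∩ c ∩ h(h(h(b ∩ b ∩ c ∩ j ∩ j ∩ j ∩ j ∪ b ∩ c ∩ c ∩ j ∩ j ∩ j ∩ j ∪ b ∩ c ∩ j ∩ j ∩ j ∩ j ∩ j ∪ c ∩ c ∩ j ∩ j ∩ j ∩ j ∩ j, b, b), c, b ∩ b ∩ c ∩ j ∩ j ∩ j ∩ j ∪ b ∩ c ∩ c ∩ j ∩ j ∩ j ∩ j ∪ b ∩ c ∩ j ∩ j ∩ j ∩ j ∩ j ∪ c ∪ c ∩ c ∩ j ∩ j ∩ j ∩ j ∩ j), h(b ∪ b, j ∪ j ∪ j, c ∪ c ∪ c), c ∩ h(c, b, c) ∩ j) ∪ b ∩ b ∩ j

Answer: b ∩ b ∩ b ∩ c ∩ h(b ∩ c ∩ c ∩ c ∩ h(c, b, j) ∩ j ∩ j, b, c) ∪ b ∩ b ∩ b ∩ c ∩ h(c ∪ h(j, c, b) ∪ j ∪ j, h(b, c, b) ∪ j ∩ j ∩ j, b ∩ h(b, b, c) ∩ h(b, j, c) ∩ h(c, b, c) ∪ c ∩ h(b, b, c) ∩ h(b, j, c) ∩ h(c, b, c) ∪ h(b, b, c) ∩ h(b, j, c) ∩ h(c, b, c) ∩ j ∪ h(b, b, c) ∩ h(b, j, c) ∩ h(c, b, c) ∩ j) ∪ b ∩ b ∩ b ∩ c ∩ h(h(h(b ∩ b ∩ c ∩ j ∩ j ∩ j ∩ j ∪ b ∩ c ∩ c ∩ j ∩ j ∩ j ∩ j ∪ b ∩ c ∩ j ∩ j ∩ j ∩ j ∩ j ∪ c ∩ c ∩ j ∩ j ∩ j ∩ j ∩ j, b, b), c, b ∩ b ∩ c ∩ j ∩ j ∩ j ∩ j ∪ b ∩ c ∩ c ∩ j ∩ j ∩ j ∩ j ∪ b ∩ c ∩ j ∩ j ∩ j ∩ j ∩ j ∪ c ∪ c ∩ c ∩ j ∩ j ∩ j ∩ j ∩ j), h(b ∪ b, j ∪ j ∪ j, c ∪ c ∪ c), c ∩ h(c, b, c) ∩ j) ∪ b ∩ b ∩ j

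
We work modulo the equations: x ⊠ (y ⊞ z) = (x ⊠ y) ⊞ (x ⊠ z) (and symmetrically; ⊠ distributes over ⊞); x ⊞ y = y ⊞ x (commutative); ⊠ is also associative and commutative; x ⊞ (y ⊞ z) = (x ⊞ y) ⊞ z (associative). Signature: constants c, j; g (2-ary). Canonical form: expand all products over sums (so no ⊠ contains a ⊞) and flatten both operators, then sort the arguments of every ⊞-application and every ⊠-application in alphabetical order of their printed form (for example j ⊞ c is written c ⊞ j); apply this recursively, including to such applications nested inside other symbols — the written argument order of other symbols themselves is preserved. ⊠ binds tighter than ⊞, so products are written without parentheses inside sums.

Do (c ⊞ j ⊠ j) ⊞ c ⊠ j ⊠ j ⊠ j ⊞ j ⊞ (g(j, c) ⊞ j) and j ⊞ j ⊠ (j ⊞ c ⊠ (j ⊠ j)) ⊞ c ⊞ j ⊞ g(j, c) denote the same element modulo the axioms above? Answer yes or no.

Answer: yes — both canonical forms are c ⊞ c ⊠ j ⊠ j ⊠ j ⊞ g(j, c) ⊞ j ⊞ j ⊞ j ⊠ j

Derivation:
Left:  (c ⊞ j ⊠ j) ⊞ c ⊠ j ⊠ j ⊠ j ⊞ j ⊞ (g(j, c) ⊞ j)
  Un-nest:  c ⊞ j ⊠ j ⊞ c ⊠ j ⊠ j ⊠ j ⊞ j ⊞ g(j, c) ⊞ j
  Order the arguments:  c ⊞ c ⊠ j ⊠ j ⊠ j ⊞ g(j, c) ⊞ j ⊞ j ⊞ j ⊠ j
Right:  j ⊞ j ⊠ (j ⊞ c ⊠ (j ⊠ j)) ⊞ c ⊞ j ⊞ g(j, c)
  Distribute:  j ⊞ j ⊠ j ⊞ c ⊠ j ⊠ j ⊠ j ⊞ c ⊞ j ⊞ g(j, c)
  Sort arguments:  c ⊞ c ⊠ j ⊠ j ⊠ j ⊞ g(j, c) ⊞ j ⊞ j ⊞ j ⊠ j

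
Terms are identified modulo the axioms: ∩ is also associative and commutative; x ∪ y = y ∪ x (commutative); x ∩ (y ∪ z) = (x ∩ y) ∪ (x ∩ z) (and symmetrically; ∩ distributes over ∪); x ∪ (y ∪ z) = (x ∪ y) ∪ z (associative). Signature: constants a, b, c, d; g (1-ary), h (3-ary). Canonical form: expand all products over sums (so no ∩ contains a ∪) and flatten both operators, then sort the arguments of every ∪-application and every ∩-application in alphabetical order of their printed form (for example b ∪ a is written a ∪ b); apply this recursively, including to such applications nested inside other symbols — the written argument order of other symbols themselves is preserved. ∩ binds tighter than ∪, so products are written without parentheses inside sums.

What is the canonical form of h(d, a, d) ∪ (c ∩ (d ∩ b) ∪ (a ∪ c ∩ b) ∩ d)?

Expand:  h(d, a, d) ∪ b ∩ c ∩ d ∪ a ∩ d ∪ b ∩ c ∩ d
Sort:  a ∩ d ∪ b ∩ c ∩ d ∪ b ∩ c ∩ d ∪ h(d, a, d)

Answer: a ∩ d ∪ b ∩ c ∩ d ∪ b ∩ c ∩ d ∪ h(d, a, d)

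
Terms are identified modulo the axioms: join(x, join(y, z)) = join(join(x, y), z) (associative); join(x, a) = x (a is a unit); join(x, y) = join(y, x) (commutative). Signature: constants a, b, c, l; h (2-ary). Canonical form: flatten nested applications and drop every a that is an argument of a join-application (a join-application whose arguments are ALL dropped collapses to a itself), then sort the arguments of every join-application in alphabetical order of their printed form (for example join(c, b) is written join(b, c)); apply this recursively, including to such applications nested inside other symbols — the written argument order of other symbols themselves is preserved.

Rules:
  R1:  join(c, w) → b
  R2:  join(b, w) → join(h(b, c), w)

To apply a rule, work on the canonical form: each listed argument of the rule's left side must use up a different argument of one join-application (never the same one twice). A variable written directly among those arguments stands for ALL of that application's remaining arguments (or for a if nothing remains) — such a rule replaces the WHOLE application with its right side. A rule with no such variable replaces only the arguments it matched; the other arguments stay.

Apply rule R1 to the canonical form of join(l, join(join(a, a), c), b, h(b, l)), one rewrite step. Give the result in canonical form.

Answer: b

Derivation:
Canonical form:  join(b, c, h(b, l), l)
Match R1:  consume c;  w := join(b, h(b, l), l)
Every leftover argument binds to the variable; the entire application is replaced.
New term:  b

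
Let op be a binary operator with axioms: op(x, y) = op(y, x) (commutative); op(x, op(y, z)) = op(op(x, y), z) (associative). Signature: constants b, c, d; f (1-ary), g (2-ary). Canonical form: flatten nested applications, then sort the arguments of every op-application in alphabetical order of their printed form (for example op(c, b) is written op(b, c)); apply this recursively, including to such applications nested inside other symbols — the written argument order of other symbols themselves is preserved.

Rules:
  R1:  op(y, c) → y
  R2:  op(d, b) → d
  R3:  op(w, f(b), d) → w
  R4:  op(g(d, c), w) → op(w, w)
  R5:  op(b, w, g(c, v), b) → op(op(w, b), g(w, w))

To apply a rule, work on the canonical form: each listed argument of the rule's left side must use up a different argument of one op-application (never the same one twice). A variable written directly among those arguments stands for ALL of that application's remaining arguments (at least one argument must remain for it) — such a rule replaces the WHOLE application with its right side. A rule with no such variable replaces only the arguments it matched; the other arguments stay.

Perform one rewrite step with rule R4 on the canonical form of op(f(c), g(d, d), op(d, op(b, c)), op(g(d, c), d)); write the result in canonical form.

Answer: op(b, b, c, c, d, d, d, d, f(c), f(c), g(d, d), g(d, d))

Derivation:
Canonical form:  op(b, c, d, d, f(c), g(d, c), g(d, d))
R4 matches:  uses g(d, c);  w := op(b, c, d, d, f(c), g(d, d))
The extension variable absorbs all remaining arguments, so the whole application is rewritten.
New term:  op(b, b, c, c, d, d, d, d, f(c), f(c), g(d, d), g(d, d))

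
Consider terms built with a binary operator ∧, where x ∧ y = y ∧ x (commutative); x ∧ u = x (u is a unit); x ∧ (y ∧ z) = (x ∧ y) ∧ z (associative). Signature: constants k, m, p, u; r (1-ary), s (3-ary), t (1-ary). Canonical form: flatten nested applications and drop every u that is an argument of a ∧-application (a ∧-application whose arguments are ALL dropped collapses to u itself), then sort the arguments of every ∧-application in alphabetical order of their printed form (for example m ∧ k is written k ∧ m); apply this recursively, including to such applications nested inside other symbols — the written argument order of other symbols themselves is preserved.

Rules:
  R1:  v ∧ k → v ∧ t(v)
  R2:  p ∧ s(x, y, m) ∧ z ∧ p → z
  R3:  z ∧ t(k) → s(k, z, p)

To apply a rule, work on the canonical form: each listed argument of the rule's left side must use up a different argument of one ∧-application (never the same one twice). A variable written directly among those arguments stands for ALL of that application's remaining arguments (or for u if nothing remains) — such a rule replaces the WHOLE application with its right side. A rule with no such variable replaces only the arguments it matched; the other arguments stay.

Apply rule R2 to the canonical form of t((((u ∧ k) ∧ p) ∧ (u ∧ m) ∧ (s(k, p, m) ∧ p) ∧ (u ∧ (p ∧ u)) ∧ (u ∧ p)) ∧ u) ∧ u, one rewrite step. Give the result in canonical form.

Canonical form:  t(k ∧ m ∧ p ∧ p ∧ p ∧ p ∧ s(k, p, m))
Apply R2:  consuming p, p, s(k, p, m);  x := k, y := p, z := k ∧ m ∧ p ∧ p
The extension variable absorbs all remaining arguments, so the whole application is rewritten.
New term:  t(k ∧ m ∧ p ∧ p)

Answer: t(k ∧ m ∧ p ∧ p)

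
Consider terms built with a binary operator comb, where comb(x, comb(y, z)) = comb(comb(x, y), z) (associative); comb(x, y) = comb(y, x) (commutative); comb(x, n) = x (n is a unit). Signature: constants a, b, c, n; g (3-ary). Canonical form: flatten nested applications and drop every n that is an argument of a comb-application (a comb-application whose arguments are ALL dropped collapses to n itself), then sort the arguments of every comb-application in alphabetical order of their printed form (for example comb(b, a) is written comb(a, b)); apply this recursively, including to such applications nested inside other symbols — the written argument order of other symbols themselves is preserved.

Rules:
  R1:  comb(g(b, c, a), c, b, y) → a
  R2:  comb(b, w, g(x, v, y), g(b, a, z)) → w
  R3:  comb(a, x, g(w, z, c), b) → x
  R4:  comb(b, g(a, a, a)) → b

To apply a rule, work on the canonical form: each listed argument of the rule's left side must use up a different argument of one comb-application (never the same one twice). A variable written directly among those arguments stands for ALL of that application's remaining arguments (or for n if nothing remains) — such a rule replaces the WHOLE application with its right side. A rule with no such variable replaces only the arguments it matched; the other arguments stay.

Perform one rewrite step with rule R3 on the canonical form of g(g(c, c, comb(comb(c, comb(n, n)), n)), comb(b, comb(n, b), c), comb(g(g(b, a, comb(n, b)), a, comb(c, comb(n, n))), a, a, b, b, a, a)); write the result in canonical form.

Answer: g(g(c, c, c), comb(b, b, c), comb(a, a, a, b))

Derivation:
Canonical form:  g(g(c, c, c), comb(b, b, c), comb(a, a, a, a, b, b, g(g(b, a, b), a, c)))
Apply R3:  consuming a, b, g(g(b, a, b), a, c);  w := g(b, a, b), x := comb(a, a, a, b), z := a
The variable takes the whole remainder — replace the entire application.
Result:  g(g(c, c, c), comb(b, b, c), comb(a, a, a, b))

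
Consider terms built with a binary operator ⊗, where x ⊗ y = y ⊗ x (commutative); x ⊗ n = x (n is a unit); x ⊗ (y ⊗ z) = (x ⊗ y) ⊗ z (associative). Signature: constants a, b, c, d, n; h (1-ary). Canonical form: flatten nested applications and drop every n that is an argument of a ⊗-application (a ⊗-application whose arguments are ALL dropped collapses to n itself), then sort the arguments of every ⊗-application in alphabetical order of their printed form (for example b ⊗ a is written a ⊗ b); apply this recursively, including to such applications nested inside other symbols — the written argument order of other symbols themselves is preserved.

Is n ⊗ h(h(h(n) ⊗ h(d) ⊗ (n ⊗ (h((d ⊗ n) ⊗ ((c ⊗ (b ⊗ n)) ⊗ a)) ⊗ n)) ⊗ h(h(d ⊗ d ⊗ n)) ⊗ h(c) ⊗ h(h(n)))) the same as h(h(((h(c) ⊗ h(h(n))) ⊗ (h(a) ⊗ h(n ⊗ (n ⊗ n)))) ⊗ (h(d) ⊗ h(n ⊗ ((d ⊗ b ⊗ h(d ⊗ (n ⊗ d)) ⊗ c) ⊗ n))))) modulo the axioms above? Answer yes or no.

Left:  n ⊗ h(h(h(n) ⊗ h(d) ⊗ (n ⊗ (h((d ⊗ n) ⊗ ((c ⊗ (b ⊗ n)) ⊗ a)) ⊗ n)) ⊗ h(h(d ⊗ d ⊗ n)) ⊗ h(c) ⊗ h(h(n))))
  Canonicalize subterm:  h(h(h(n) ⊗ h(d) ⊗ (n ⊗ (h((d ⊗ n) ⊗ ((c ⊗ (b ⊗ n)) ⊗ a)) ⊗ n)) ⊗ h(h(d ⊗ d ⊗ n)) ⊗ h(c) ⊗ h(h(n))))  →  h(h(h(a ⊗ b ⊗ c ⊗ d) ⊗ h(c) ⊗ h(d) ⊗ h(h(d ⊗ d)) ⊗ h(h(n)) ⊗ h(n)))
  Units out:  drop n
  Sort arguments:  h(h(h(a ⊗ b ⊗ c ⊗ d) ⊗ h(c) ⊗ h(d) ⊗ h(h(d ⊗ d)) ⊗ h(h(n)) ⊗ h(n)))
Right:  h(h(((h(c) ⊗ h(h(n))) ⊗ (h(a) ⊗ h(n ⊗ (n ⊗ n)))) ⊗ (h(d) ⊗ h(n ⊗ ((d ⊗ b ⊗ h(d ⊗ (n ⊗ d)) ⊗ c) ⊗ n)))))
  Descend into:  ((h(c) ⊗ h(h(n))) ⊗ (h(a) ⊗ h(n ⊗ (n ⊗ n)))) ⊗ (h(d) ⊗ h(n ⊗ ((d ⊗ b ⊗ h(d ⊗ (n ⊗ d)) ⊗ c) ⊗ n)))
  Merge nested applications:  h(c) ⊗ h(h(n)) ⊗ h(a) ⊗ h(n ⊗ (n ⊗ n)) ⊗ h(d) ⊗ h(n ⊗ ((d ⊗ b ⊗ h(d ⊗ (n ⊗ d)) ⊗ c) ⊗ n))
  Inside:  h(n ⊗ (n ⊗ n))  →  h(n)
  Inside:  h(n ⊗ ((d ⊗ b ⊗ h(d ⊗ (n ⊗ d)) ⊗ c) ⊗ n))  →  h(b ⊗ c ⊗ d ⊗ h(d ⊗ d))
  Order the arguments:  h(a) ⊗ h(b ⊗ c ⊗ d ⊗ h(d ⊗ d)) ⊗ h(c) ⊗ h(d) ⊗ h(h(n)) ⊗ h(n)
  Reassemble:  h(h(h(a) ⊗ h(b ⊗ c ⊗ d ⊗ h(d ⊗ d)) ⊗ h(c) ⊗ h(d) ⊗ h(h(n)) ⊗ h(n)))

Answer: no — h(h(h(a ⊗ b ⊗ c ⊗ d) ⊗ h(c) ⊗ h(d) ⊗ h(h(d ⊗ d)) ⊗ h(h(n)) ⊗ h(n))) vs h(h(h(a) ⊗ h(b ⊗ c ⊗ d ⊗ h(d ⊗ d)) ⊗ h(c) ⊗ h(d) ⊗ h(h(n)) ⊗ h(n)))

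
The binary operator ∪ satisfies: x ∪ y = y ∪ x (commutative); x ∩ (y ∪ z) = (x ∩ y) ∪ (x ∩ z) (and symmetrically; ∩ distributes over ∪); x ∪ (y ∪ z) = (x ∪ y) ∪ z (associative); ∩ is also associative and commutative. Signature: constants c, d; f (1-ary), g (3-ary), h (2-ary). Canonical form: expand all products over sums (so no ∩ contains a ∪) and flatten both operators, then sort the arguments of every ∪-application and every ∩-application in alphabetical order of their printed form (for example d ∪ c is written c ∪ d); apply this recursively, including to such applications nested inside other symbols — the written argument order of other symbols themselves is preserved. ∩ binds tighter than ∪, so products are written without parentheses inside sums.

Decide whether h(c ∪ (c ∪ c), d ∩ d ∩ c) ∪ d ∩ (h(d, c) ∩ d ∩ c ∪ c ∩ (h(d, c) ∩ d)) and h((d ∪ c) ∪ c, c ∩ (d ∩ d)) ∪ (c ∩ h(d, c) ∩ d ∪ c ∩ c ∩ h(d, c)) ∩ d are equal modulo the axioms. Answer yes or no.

Answer: no — c ∩ d ∩ d ∩ h(d, c) ∪ c ∩ d ∩ d ∩ h(d, c) ∪ h(c ∪ c ∪ c, c ∩ d ∩ d) vs c ∩ c ∩ d ∩ h(d, c) ∪ c ∩ d ∩ d ∩ h(d, c) ∪ h(c ∪ c ∪ d, c ∩ d ∩ d)

Derivation:
Left:  h(c ∪ (c ∪ c), d ∩ d ∩ c) ∪ d ∩ (h(d, c) ∩ d ∩ c ∪ c ∩ (h(d, c) ∩ d))
  Expand:  h(c ∪ c ∪ c, c ∩ d ∩ d) ∪ c ∩ d ∩ d ∩ h(d, c) ∪ c ∩ d ∩ d ∩ h(d, c)
  Order the arguments:  c ∩ d ∩ d ∩ h(d, c) ∪ c ∩ d ∩ d ∩ h(d, c) ∪ h(c ∪ c ∪ c, c ∩ d ∩ d)
Right:  h((d ∪ c) ∪ c, c ∩ (d ∩ d)) ∪ (c ∩ h(d, c) ∩ d ∪ c ∩ c ∩ h(d, c)) ∩ d
  Expand products over sums:  h(c ∪ c ∪ d, c ∩ d ∩ d) ∪ c ∩ d ∩ d ∩ h(d, c) ∪ c ∩ c ∩ d ∩ h(d, c)
  Sort arguments:  c ∩ c ∩ d ∩ h(d, c) ∪ c ∩ d ∩ d ∩ h(d, c) ∪ h(c ∪ c ∪ d, c ∩ d ∩ d)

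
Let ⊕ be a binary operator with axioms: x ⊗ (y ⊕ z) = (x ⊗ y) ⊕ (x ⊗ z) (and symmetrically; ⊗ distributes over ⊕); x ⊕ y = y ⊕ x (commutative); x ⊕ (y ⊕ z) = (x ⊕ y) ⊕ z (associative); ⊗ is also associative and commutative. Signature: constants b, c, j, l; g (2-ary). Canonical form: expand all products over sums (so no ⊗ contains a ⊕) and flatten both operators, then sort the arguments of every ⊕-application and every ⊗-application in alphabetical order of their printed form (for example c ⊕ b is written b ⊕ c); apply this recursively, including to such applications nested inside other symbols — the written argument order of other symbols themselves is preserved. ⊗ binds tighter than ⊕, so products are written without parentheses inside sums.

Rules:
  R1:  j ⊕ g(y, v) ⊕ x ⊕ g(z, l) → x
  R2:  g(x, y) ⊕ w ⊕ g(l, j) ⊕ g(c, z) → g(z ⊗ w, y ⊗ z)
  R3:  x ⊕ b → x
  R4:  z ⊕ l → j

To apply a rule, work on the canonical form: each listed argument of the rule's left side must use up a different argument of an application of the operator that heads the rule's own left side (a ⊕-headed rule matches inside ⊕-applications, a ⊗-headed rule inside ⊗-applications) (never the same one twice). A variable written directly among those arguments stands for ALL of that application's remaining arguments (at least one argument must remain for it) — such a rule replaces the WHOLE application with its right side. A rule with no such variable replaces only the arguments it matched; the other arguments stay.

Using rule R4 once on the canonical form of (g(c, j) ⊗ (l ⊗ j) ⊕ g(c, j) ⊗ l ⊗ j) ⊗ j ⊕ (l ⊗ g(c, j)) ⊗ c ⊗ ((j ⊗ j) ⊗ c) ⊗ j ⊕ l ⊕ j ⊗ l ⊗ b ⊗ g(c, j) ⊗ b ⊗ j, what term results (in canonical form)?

Canonical form:  b ⊗ b ⊗ g(c, j) ⊗ j ⊗ j ⊗ l ⊕ c ⊗ c ⊗ g(c, j) ⊗ j ⊗ j ⊗ j ⊗ l ⊕ g(c, j) ⊗ j ⊗ j ⊗ l ⊕ g(c, j) ⊗ j ⊗ j ⊗ l ⊕ l
R4 matches:  uses l;  z := b ⊗ b ⊗ g(c, j) ⊗ j ⊗ j ⊗ l ⊕ c ⊗ c ⊗ g(c, j) ⊗ j ⊗ j ⊗ j ⊗ l ⊕ g(c, j) ⊗ j ⊗ j ⊗ l ⊕ g(c, j) ⊗ j ⊗ j ⊗ l
The variable takes the whole remainder — replace the entire application.
Giving:  j

Answer: j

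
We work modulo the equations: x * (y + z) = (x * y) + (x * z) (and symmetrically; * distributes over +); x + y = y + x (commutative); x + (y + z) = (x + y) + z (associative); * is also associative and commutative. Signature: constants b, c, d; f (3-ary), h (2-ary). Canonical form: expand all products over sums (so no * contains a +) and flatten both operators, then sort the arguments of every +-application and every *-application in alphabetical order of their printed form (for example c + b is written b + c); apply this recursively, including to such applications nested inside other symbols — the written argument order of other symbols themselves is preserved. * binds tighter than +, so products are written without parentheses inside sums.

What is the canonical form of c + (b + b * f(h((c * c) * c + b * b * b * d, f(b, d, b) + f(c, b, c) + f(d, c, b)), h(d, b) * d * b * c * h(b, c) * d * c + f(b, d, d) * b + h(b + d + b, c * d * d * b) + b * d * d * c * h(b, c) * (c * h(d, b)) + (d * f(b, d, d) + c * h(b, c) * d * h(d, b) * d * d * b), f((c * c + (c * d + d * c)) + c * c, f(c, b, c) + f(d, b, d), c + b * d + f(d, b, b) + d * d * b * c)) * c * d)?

Answer: b + b * c * d * f(h(b * b * b * d + c * c * c, f(b, d, b) + f(c, b, c) + f(d, c, b)), b * c * c * d * d * h(b, c) * h(d, b) + b * c * c * d * d * h(b, c) * h(d, b) + b * c * d * d * d * h(b, c) * h(d, b) + b * f(b, d, d) + d * f(b, d, d) + h(b + b + d, b * c * d * d), f(c * c + c * c + c * d + c * d, f(c, b, c) + f(d, b, d), b * c * d * d + b * d + c + f(d, b, b))) + c

Derivation:
Un-nest:  c + b + b * c * d * f(h(b * b * b * d + c * c * c, f(b, d, b) + f(c, b, c) + f(d, c, b)), b * c * c * d * d * h(b, c) * h(d, b) + b * c * c * d * d * h(b, c) * h(d, b) + b * c * d * d * d * h(b, c) * h(d, b) + b * f(b, d, d) + d * f(b, d, d) + h(b + b + d, b * c * d * d), f(c * c + c * c + c * d + c * d, f(c, b, c) + f(d, b, d), b * c * d * d + b * d + c + f(d, b, b)))
Sort:  b + b * c * d * f(h(b * b * b * d + c * c * c, f(b, d, b) + f(c, b, c) + f(d, c, b)), b * c * c * d * d * h(b, c) * h(d, b) + b * c * c * d * d * h(b, c) * h(d, b) + b * c * d * d * d * h(b, c) * h(d, b) + b * f(b, d, d) + d * f(b, d, d) + h(b + b + d, b * c * d * d), f(c * c + c * c + c * d + c * d, f(c, b, c) + f(d, b, d), b * c * d * d + b * d + c + f(d, b, b))) + c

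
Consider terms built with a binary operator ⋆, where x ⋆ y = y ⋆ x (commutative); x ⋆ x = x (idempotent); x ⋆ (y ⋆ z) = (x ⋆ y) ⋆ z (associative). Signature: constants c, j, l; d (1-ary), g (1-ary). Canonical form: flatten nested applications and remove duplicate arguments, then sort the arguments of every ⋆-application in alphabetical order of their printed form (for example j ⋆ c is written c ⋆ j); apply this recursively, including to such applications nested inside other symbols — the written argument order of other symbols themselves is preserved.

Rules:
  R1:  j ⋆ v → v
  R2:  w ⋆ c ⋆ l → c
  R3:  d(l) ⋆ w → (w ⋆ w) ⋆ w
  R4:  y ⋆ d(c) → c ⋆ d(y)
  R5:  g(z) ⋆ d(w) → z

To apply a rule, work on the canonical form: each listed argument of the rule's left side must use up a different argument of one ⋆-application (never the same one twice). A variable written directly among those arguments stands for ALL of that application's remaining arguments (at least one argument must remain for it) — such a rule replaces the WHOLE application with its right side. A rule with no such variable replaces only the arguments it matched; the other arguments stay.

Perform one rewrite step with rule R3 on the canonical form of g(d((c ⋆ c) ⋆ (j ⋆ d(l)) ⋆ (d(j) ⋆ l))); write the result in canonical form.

Answer: g(d(c ⋆ d(j) ⋆ j ⋆ l))

Derivation:
Canonical form:  g(d(c ⋆ d(j) ⋆ d(l) ⋆ j ⋆ l))
Match R3:  consume d(l);  w := c ⋆ d(j) ⋆ j ⋆ l
Every leftover argument binds to the variable; the entire application is replaced.
Giving:  g(d(c ⋆ d(j) ⋆ j ⋆ l))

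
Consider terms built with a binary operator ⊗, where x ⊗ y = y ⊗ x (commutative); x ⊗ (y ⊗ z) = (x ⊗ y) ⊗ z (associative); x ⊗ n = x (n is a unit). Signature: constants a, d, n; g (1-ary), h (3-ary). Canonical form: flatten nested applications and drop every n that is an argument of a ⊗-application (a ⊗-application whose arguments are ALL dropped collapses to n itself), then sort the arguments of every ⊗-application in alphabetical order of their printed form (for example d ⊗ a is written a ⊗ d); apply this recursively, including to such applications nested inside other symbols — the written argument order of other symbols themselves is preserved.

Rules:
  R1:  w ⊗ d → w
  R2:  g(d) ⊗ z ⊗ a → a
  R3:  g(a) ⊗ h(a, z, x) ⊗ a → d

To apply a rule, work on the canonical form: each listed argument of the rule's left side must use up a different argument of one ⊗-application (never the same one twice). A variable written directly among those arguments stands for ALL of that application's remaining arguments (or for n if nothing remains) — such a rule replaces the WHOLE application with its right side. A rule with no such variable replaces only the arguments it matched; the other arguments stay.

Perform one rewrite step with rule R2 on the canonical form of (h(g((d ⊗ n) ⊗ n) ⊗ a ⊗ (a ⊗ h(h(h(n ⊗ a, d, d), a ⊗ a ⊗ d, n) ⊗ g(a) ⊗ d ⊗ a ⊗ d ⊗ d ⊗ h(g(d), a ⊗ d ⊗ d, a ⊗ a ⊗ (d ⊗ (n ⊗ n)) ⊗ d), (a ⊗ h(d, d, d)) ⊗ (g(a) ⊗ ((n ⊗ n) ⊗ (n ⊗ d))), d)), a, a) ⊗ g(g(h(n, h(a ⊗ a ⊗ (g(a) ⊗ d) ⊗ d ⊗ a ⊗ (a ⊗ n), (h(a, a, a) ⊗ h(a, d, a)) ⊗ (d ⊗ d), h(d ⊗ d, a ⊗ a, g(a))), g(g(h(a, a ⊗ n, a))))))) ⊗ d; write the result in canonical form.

Answer: d ⊗ g(g(h(n, h(a ⊗ a ⊗ a ⊗ a ⊗ d ⊗ d ⊗ g(a), d ⊗ d ⊗ h(a, a, a) ⊗ h(a, d, a), h(d ⊗ d, a ⊗ a, g(a))), g(g(h(a, a, a)))))) ⊗ h(a, a, a)

Derivation:
Canonical form:  d ⊗ g(g(h(n, h(a ⊗ a ⊗ a ⊗ a ⊗ d ⊗ d ⊗ g(a), d ⊗ d ⊗ h(a, a, a) ⊗ h(a, d, a), h(d ⊗ d, a ⊗ a, g(a))), g(g(h(a, a, a)))))) ⊗ h(a ⊗ a ⊗ g(d) ⊗ h(a ⊗ d ⊗ d ⊗ d ⊗ g(a) ⊗ h(g(d), a ⊗ d ⊗ d, a ⊗ a ⊗ d ⊗ d) ⊗ h(h(a, d, d), a ⊗ a ⊗ d, n), a ⊗ d ⊗ g(a) ⊗ h(d, d, d), d), a, a)
Apply R2:  consuming a, g(d);  z := a ⊗ h(a ⊗ d ⊗ d ⊗ d ⊗ g(a) ⊗ h(g(d), a ⊗ d ⊗ d, a ⊗ a ⊗ d ⊗ d) ⊗ h(h(a, d, d), a ⊗ a ⊗ d, n), a ⊗ d ⊗ g(a) ⊗ h(d, d, d), d)
The variable takes the whole remainder — replace the entire application.
Giving:  d ⊗ g(g(h(n, h(a ⊗ a ⊗ a ⊗ a ⊗ d ⊗ d ⊗ g(a), d ⊗ d ⊗ h(a, a, a) ⊗ h(a, d, a), h(d ⊗ d, a ⊗ a, g(a))), g(g(h(a, a, a)))))) ⊗ h(a, a, a)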